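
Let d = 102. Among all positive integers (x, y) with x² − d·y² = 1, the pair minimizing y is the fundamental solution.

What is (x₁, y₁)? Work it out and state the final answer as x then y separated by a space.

101 10

d=102: √d = [10; 10,20] (ℓ=2, even), read p_1/q_1
a_0=10:  p_0=10·1+0=10,  q_0=10·0+1=1
a_1=10:  p_1=10·10+1=101,  q_1=10·1+0=10
(x₁, y₁) = (101, 10);  101² − 102·10² = 1 ✓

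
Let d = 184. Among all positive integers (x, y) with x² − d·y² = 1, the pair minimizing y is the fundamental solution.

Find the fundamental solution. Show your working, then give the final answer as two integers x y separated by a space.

d=184: √d = [13; 1,1,3,2,1,2,1,2,3,1,1,26] (ℓ=12, even), read p_11/q_11
step 0: (13, 1)  from 13·(1,0) + (0,1)
…
step 2: (27, 2)  from 1·(14,1) + (13,1)
…
step 7: (1153, 85)  from 1·(841,62) + (312,23)
…
step 9: (10594, 781)  from 3·(3147,232) + (1153,85)
step 10: (13741, 1013)  from 1·(10594,781) + (3147,232)
step 11: (24335, 1794)  from 1·(13741,1013) + (10594,781)
→ (24335, 1794).  Check: 24335²=592192225, 184·1794²=592192224, difference 1.

24335 1794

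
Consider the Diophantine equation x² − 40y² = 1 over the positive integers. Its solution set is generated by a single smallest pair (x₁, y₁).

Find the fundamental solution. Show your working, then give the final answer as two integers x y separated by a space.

19 3

√40 → a₀=6, period (3,12); ℓ=2 even so k=1
a_0=6:  p_0=6·1+0=6,  q_0=6·0+1=1
a_1=3:  p_1=3·6+1=19,  q_1=3·1+0=3
fundamental: x₁=19, y₁=3  (since 361 − 40·9 = 1)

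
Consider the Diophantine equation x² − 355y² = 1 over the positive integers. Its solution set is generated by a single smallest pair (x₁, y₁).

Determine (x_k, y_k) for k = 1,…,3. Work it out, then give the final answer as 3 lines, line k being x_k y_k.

954809 50676
1823320452961 96771801768
3481845556741524089 184797174548553948

d=355: √d = [18; 1,5,3,3,1,6,1,3,3,5,1,36] (ℓ=12, even), read p_11/q_11
step 0: (18, 1)  from 18·(1,0) + (0,1)
…
step 3: (358, 19)  from 3·(113,6) + (19,1)
step 4: (1187, 63)  from 3·(358,19) + (113,6)
step 5: (1545, 82)  from 1·(1187,63) + (358,19)
step 6: (10457, 555)  from 6·(1545,82) + (1187,63)
…
step 10: (803418, 42641)  from 5·(151391,8035) + (46463,2466)
step 11: (954809, 50676)  from 1·(803418,42641) + (151391,8035)
fundamental: x₁=954809, y₁=50676  (since 911660226481 − 355·2568056976 = 1)
(954809+50676√355)^2 = 1823320452961 + 96771801768√355
(954809+50676√355)^3 = 3481845556741524089 + 184797174548553948√355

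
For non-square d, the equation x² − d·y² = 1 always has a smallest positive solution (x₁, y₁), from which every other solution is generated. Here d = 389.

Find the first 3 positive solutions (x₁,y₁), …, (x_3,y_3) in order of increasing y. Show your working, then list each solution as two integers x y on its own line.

√389 → a₀=19, period (1,2,1,1,1,1,2,1,38); ℓ=9 odd so k=17
k=0  a_k=19  p_k/q_k = 19/1
k=1  a_k=1  p_k/q_k = 20/1
k=2  a_k=2  p_k/q_k = 59/3
…
k=4  a_k=1  p_k/q_k = 138/7
…
k=6  a_k=1  p_k/q_k = 355/18
k=7  a_k=2  p_k/q_k = 927/47
k=8  a_k=1  p_k/q_k = 1282/65
k=9  a_k=38  p_k/q_k = 49643/2517
…
k=12  a_k=1  p_k/q_k = 202418/10263
k=13  a_k=1  p_k/q_k = 353911/17944
k=14  a_k=1  p_k/q_k = 556329/28207
…
k=16  a_k=2  p_k/q_k = 2376809/120509
k=17  a_k=1  p_k/q_k = 3287049/166660
(x₁, y₁) = (3287049, 166660);  3287049² − 389·166660² = 1 ✓
(x_2, y_2) = (3287049·3287049 + 389·166660·166660, 3287049·166660 + 166660·3287049) = (21609382256801, 1095639172680)
(x_3, y_3) = (3287049·21609382256801 + 389·166660·1095639172680, 3287049·1095639172680 + 166660·21609382256801) = (142062196675667653449, 7202839293837075980)

3287049 166660
21609382256801 1095639172680
142062196675667653449 7202839293837075980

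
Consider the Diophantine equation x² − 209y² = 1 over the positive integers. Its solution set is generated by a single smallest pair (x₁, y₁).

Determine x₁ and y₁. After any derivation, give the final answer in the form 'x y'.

√209 → a₀=14, period (2,5,3,2,3,5,2,28); ℓ=8 even so k=7
i=0: a=14 ⇒ p=14, q=1
i=1: a=2 ⇒ p=29, q=2
…
i=3: a=3 ⇒ p=506, q=35
i=4: a=2 ⇒ p=1171, q=81
i=5: a=3 ⇒ p=4019, q=278
i=6: a=5 ⇒ p=21266, q=1471
i=7: a=2 ⇒ p=46551, q=3220
→ (46551, 3220).  Check: 46551²=2166995601, 209·3220²=2166995600, difference 1.

46551 3220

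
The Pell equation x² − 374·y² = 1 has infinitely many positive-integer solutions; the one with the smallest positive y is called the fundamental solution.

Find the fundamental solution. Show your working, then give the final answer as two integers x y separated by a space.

3365 174

√374 → a₀=19, period (2,1,18,1,2,38); ℓ=6 even so k=5
i=0: a=19 ⇒ p=19, q=1
i=1: a=2 ⇒ p=39, q=2
i=2: a=1 ⇒ p=58, q=3
i=3: a=18 ⇒ p=1083, q=56
i=4: a=1 ⇒ p=1141, q=59
i=5: a=2 ⇒ p=3365, q=174
→ (3365, 174).  Check: 3365²=11323225, 374·174²=11323224, difference 1.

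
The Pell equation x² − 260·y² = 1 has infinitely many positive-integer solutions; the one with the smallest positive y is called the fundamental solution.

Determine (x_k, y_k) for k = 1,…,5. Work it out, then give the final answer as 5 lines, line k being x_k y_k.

129 8
33281 2064
8586369 532504
2215249921 137383968
571525893249 35444531240

d=260: √d = [16; 8,32] (ℓ=2, even), read p_1/q_1
step 0: (16, 1)  from 16·(1,0) + (0,1)
step 1: (129, 8)  from 8·(16,1) + (1,0)
fundamental: x₁=129, y₁=8  (since 16641 − 260·64 = 1)
n=2: (129,8)∘(129,8) = (129·129+260·8·8, 129·8+8·129) = (33281,2064)
n=3: (33281,2064)∘(129,8) = (129·33281+260·8·2064, 129·2064+8·33281) = (8586369,532504)
n=4: (8586369,532504)∘(129,8) = (129·8586369+260·8·532504, 129·532504+8·8586369) = (2215249921,137383968)
n=5: (2215249921,137383968)∘(129,8) = (129·2215249921+260·8·137383968, 129·137383968+8·2215249921) = (571525893249,35444531240)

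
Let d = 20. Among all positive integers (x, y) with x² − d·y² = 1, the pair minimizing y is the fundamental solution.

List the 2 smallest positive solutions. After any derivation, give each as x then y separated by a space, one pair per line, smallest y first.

9 2
161 36

√20 → a₀=4, period (2,8); ℓ=2 even so k=1
a_0=4:  p_0=4·1+0=4,  q_0=4·0+1=1
a_1=2:  p_1=2·4+1=9,  q_1=2·1+0=2
fundamental: x₁=9, y₁=2  (since 81 − 20·4 = 1)
(x_2, y_2) = (9·9 + 20·2·2, 9·2 + 2·9) = (161, 36)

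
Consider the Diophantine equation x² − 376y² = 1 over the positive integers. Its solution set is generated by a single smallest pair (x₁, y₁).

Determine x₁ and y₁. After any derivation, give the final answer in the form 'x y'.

[19; 2,1,1,3,1,…,1,2,38] for √376; ℓ=16 ⇒ convergent index 15
a_0=19:  p_0=19·1+0=19,  q_0=19·0+1=1
a_1=2:  p_1=2·19+1=39,  q_1=2·1+0=2
a_2=1:  p_2=1·39+19=58,  q_2=1·2+1=3
a_3=1:  p_3=1·58+39=97,  q_3=1·3+2=5
…
a_5=1:  p_5=1·349+97=446,  q_5=1·18+5=23
a_6=2:  p_6=2·446+349=1241,  q_6=2·23+18=64
a_7=2:  p_7=2·1241+446=2928,  q_7=2·64+23=151
a_8=4:  p_8=4·2928+1241=12953,  q_8=4·151+64=668
a_9=2:  p_9=2·12953+2928=28834,  q_9=2·668+151=1487
…
a_11=1:  p_11=1·70621+28834=99455,  q_11=1·3642+1487=5129
…
a_14=1:  p_14=1·468441+368986=837427,  q_14=1·24158+19029=43187
a_15=2:  p_15=2·837427+468441=2143295,  q_15=2·43187+24158=110532
(x₁, y₁) = (2143295, 110532);  2143295² − 376·110532² = 1 ✓

2143295 110532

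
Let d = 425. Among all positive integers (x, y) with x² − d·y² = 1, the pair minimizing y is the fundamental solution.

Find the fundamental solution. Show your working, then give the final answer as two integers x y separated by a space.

√425 → a₀=20, period (1,1,1,1,1,1,40); ℓ=7 odd so k=13
step 0: (20, 1)  from 20·(1,0) + (0,1)
…
step 2: (41, 2)  from 1·(21,1) + (20,1)
step 3: (62, 3)  from 1·(41,2) + (21,1)
step 4: (103, 5)  from 1·(62,3) + (41,2)
…
step 6: (268, 13)  from 1·(165,8) + (103,5)
step 7: (10885, 528)  from 40·(268,13) + (165,8)
step 8: (11153, 541)  from 1·(10885,528) + (268,13)
step 9: (22038, 1069)  from 1·(11153,541) + (10885,528)
…
step 11: (55229, 2679)  from 1·(33191,1610) + (22038,1069)
step 12: (88420, 4289)  from 1·(55229,2679) + (33191,1610)
step 13: (143649, 6968)  from 1·(88420,4289) + (55229,2679)
(x₁, y₁) = (143649, 6968);  143649² − 425·6968² = 1 ✓

143649 6968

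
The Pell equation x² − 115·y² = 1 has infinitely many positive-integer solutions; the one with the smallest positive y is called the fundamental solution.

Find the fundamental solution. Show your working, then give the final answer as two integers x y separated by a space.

1126 105

√115 = [10; 1,2,1,1,1,1,1,2,1,20, …], period ℓ=10 (even) → k=9
k=0  a_k=10  p_k/q_k = 10/1
…
k=6  a_k=1  p_k/q_k = 193/18
…
k=8  a_k=2  p_k/q_k = 815/76
k=9  a_k=1  p_k/q_k = 1126/105
fundamental: x₁=1126, y₁=105  (since 1267876 − 115·11025 = 1)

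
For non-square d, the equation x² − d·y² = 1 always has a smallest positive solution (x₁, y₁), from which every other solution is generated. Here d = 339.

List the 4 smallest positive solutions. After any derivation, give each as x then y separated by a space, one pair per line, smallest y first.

97970 5321
19196241799 1042596740
3761311617998090 204286405230279
736991398411349512801 40027878239778270520

[18; 2,2,2,1,17,1,2,2,2,36] for √339; ℓ=10 ⇒ convergent index 9
i=0: a=18 ⇒ p=18, q=1
…
i=3: a=2 ⇒ p=221, q=12
i=4: a=1 ⇒ p=313, q=17
…
i=6: a=1 ⇒ p=5855, q=318
…
i=8: a=2 ⇒ p=40359, q=2192
i=9: a=2 ⇒ p=97970, q=5321
(x₁, y₁) = (97970, 5321);  97970² − 339·5321² = 1 ✓
(97970+5321√339)^2 = 19196241799 + 1042596740√339
(97970+5321√339)^3 = 3761311617998090 + 204286405230279√339
(97970+5321√339)^4 = 736991398411349512801 + 40027878239778270520√339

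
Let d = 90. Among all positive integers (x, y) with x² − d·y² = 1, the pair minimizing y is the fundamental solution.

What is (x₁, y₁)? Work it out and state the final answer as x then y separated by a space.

d=90: √d = [9; 2,18] (ℓ=2, even), read p_1/q_1
i=0: a=9 ⇒ p=9, q=1
i=1: a=2 ⇒ p=19, q=2
fundamental: x₁=19, y₁=2  (since 361 − 90·4 = 1)

19 2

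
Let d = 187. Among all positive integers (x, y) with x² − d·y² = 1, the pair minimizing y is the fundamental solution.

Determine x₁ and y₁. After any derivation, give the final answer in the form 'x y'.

1682 123

√187 → a₀=13, period (1,2,13,2,1,26); ℓ=6 even so k=5
a_0=13:  p_0=13·1+0=13,  q_0=13·0+1=1
a_1=1:  p_1=1·13+1=14,  q_1=1·1+0=1
a_2=2:  p_2=2·14+13=41,  q_2=2·1+1=3
a_3=13:  p_3=13·41+14=547,  q_3=13·3+1=40
a_4=2:  p_4=2·547+41=1135,  q_4=2·40+3=83
a_5=1:  p_5=1·1135+547=1682,  q_5=1·83+40=123
→ (1682, 123).  Check: 1682²=2829124, 187·123²=2829123, difference 1.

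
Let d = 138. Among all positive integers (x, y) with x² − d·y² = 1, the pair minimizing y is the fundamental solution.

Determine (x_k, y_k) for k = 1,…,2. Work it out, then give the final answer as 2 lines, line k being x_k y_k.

47 4
4417 376

d=138: √d = [11; 1,2,1,22] (ℓ=4, even), read p_3/q_3
k=0  a_k=11  p_k/q_k = 11/1
k=1  a_k=1  p_k/q_k = 12/1
k=2  a_k=2  p_k/q_k = 35/3
k=3  a_k=1  p_k/q_k = 47/4
→ (47, 4).  Check: 47²=2209, 138·4²=2208, difference 1.
k=2:  x_2 = 47·47+138·4·4 = 4417,  y_2 = 47·4+4·47 = 376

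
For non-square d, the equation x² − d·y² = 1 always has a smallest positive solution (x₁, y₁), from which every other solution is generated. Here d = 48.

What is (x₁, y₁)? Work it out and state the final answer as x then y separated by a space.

√48 = [6; 1,12, …], period ℓ=2 (even) → k=1
step 0: (6, 1)  from 6·(1,0) + (0,1)
step 1: (7, 1)  from 1·(6,1) + (1,0)
fundamental: x₁=7, y₁=1  (since 49 − 48·1 = 1)

7 1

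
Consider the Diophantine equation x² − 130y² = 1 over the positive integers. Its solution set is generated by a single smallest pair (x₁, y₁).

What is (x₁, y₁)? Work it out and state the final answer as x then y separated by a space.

√130 = [11; 2,2,22, …], period ℓ=3 (odd) → k=5
a_0=11:  p_0=11·1+0=11,  q_0=11·0+1=1
…
a_4=2:  p_4=2·1277+57=2611,  q_4=2·112+5=229
a_5=2:  p_5=2·2611+1277=6499,  q_5=2·229+112=570
fundamental: x₁=6499, y₁=570  (since 42237001 − 130·324900 = 1)

6499 570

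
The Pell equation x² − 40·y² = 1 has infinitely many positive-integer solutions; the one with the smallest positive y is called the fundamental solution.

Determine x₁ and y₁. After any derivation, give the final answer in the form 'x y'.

[6; 3,12] for √40; ℓ=2 ⇒ convergent index 1
step 0: (6, 1)  from 6·(1,0) + (0,1)
step 1: (19, 3)  from 3·(6,1) + (1,0)
(x₁, y₁) = (19, 3);  19² − 40·3² = 1 ✓

19 3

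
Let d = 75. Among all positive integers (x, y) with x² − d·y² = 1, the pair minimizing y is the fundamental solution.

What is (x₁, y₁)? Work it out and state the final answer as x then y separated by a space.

26 3

d=75: √d = [8; 1,1,1,16] (ℓ=4, even), read p_3/q_3
a_0=8:  p_0=8·1+0=8,  q_0=8·0+1=1
…
a_2=1:  p_2=1·9+8=17,  q_2=1·1+1=2
a_3=1:  p_3=1·17+9=26,  q_3=1·2+1=3
(x₁, y₁) = (26, 3);  26² − 75·3² = 1 ✓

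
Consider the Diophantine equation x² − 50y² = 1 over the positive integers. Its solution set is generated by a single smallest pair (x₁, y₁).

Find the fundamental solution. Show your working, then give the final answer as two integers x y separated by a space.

√50 → a₀=7, period (14); ℓ=1 odd so k=1
k=0  a_k=7  p_k/q_k = 7/1
k=1  a_k=14  p_k/q_k = 99/14
→ (99, 14).  Check: 99²=9801, 50·14²=9800, difference 1.

99 14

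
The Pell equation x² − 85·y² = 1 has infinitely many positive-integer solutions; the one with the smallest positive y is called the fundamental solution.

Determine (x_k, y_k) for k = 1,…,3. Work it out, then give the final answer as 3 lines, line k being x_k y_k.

√85 → a₀=9, period (4,1,1,4,18); ℓ=5 odd so k=9
step 0: (9, 1)  from 9·(1,0) + (0,1)
…
step 4: (378, 41)  from 4·(83,9) + (46,5)
…
step 6: (27926, 3029)  from 4·(6887,747) + (378,41)
step 7: (34813, 3776)  from 1·(27926,3029) + (6887,747)
step 8: (62739, 6805)  from 1·(34813,3776) + (27926,3029)
step 9: (285769, 30996)  from 4·(62739,6805) + (34813,3776)
(x₁, y₁) = (285769, 30996);  285769² − 85·30996² = 1 ✓
k=2:  x_2 = 285769·285769+85·30996·30996 = 163327842721,  y_2 = 285769·30996+30996·285769 = 17715391848
k=3:  x_3 = 285769·163327842721+85·30996·17715391848 = 93348068572789129,  y_3 = 285769·17715391848+30996·163327842721 = 10125019625991228

285769 30996
163327842721 17715391848
93348068572789129 10125019625991228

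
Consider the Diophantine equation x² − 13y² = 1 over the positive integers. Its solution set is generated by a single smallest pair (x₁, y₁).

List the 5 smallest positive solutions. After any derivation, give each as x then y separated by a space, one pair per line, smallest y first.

649 180
842401 233640
1093435849 303264540
1419278889601 393637139280
1842222905266249 510940703520900

√13 → a₀=3, period (1,1,1,1,6); ℓ=5 odd so k=9
i=0: a=3 ⇒ p=3, q=1
i=1: a=1 ⇒ p=4, q=1
i=2: a=1 ⇒ p=7, q=2
i=3: a=1 ⇒ p=11, q=3
i=4: a=1 ⇒ p=18, q=5
i=5: a=6 ⇒ p=119, q=33
i=6: a=1 ⇒ p=137, q=38
i=7: a=1 ⇒ p=256, q=71
i=8: a=1 ⇒ p=393, q=109
i=9: a=1 ⇒ p=649, q=180
(x₁, y₁) = (649, 180);  649² − 13·180² = 1 ✓
(649+180√13)^2 = 842401 + 233640√13
(649+180√13)^3 = 1093435849 + 303264540√13
(649+180√13)^4 = 1419278889601 + 393637139280√13
(649+180√13)^5 = 1842222905266249 + 510940703520900√13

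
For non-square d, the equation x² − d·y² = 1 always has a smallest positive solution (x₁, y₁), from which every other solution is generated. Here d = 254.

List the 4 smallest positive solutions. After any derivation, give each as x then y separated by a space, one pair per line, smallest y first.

[15; 1,14,1,30] for √254; ℓ=4 ⇒ convergent index 3
step 0: (15, 1)  from 15·(1,0) + (0,1)
…
step 2: (239, 15)  from 14·(16,1) + (15,1)
step 3: (255, 16)  from 1·(239,15) + (16,1)
→ (255, 16).  Check: 255²=65025, 254·16²=65024, difference 1.
(255+16√254)^2 = 130049 + 8160√254
(255+16√254)^3 = 66324735 + 4161584√254
(255+16√254)^4 = 33825484801 + 2122399680√254

255 16
130049 8160
66324735 4161584
33825484801 2122399680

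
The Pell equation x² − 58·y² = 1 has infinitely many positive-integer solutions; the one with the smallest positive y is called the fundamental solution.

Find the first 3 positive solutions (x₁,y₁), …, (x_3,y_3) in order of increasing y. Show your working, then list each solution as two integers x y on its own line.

[7; 1,1,1,1,1,1,14] for √58; ℓ=7 ⇒ convergent index 13
i=0: a=7 ⇒ p=7, q=1
i=1: a=1 ⇒ p=8, q=1
…
i=5: a=1 ⇒ p=61, q=8
…
i=9: a=1 ⇒ p=2993, q=393
…
i=11: a=1 ⇒ p=7532, q=989
i=12: a=1 ⇒ p=12071, q=1585
i=13: a=1 ⇒ p=19603, q=2574
fundamental: x₁=19603, y₁=2574  (since 384277609 − 58·6625476 = 1)
n=2: (19603,2574)∘(19603,2574) = (19603·19603+58·2574·2574, 19603·2574+2574·19603) = (768555217,100916244)
n=3: (768555217,100916244)∘(19603,2574) = (19603·768555217+58·2574·100916244, 19603·100916244+2574·768555217) = (30131975818099,3956522259690)

19603 2574
768555217 100916244
30131975818099 3956522259690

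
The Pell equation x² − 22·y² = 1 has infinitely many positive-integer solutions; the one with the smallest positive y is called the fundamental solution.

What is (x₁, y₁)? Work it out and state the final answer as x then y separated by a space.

197 42

d=22: √d = [4; 1,2,4,2,1,8] (ℓ=6, even), read p_5/q_5
k=0  a_k=4  p_k/q_k = 4/1
k=1  a_k=1  p_k/q_k = 5/1
…
k=4  a_k=2  p_k/q_k = 136/29
k=5  a_k=1  p_k/q_k = 197/42
fundamental: x₁=197, y₁=42  (since 38809 − 22·1764 = 1)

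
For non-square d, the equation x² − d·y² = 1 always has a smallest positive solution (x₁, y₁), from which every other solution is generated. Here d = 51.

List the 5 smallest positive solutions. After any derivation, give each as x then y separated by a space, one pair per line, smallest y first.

√51 → a₀=7, period (7,14); ℓ=2 even so k=1
step 0: (7, 1)  from 7·(1,0) + (0,1)
step 1: (50, 7)  from 7·(7,1) + (1,0)
→ (50, 7).  Check: 50²=2500, 51·7²=2499, difference 1.
(50+7√51)^2 = 4999 + 700√51
(50+7√51)^3 = 499850 + 69993√51
(50+7√51)^4 = 49980001 + 6998600√51
(50+7√51)^5 = 4997500250 + 699790007√51

50 7
4999 700
499850 69993
49980001 6998600
4997500250 699790007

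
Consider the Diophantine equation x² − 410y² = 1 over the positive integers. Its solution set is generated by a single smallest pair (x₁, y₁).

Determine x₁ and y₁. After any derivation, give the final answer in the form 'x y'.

81 4

d=410: √d = [20; 4,40] (ℓ=2, even), read p_1/q_1
step 0: (20, 1)  from 20·(1,0) + (0,1)
step 1: (81, 4)  from 4·(20,1) + (1,0)
fundamental: x₁=81, y₁=4  (since 6561 − 410·16 = 1)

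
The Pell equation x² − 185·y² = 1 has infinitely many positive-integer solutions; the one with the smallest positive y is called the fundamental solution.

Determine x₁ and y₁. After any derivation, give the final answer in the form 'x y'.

√185 = [13; 1,1,1,1,26, …], period ℓ=5 (odd) → k=9
step 0: (13, 1)  from 13·(1,0) + (0,1)
…
step 6: (1877, 138)  from 1·(1809,133) + (68,5)
…
step 8: (5563, 409)  from 1·(3686,271) + (1877,138)
step 9: (9249, 680)  from 1·(5563,409) + (3686,271)
(x₁, y₁) = (9249, 680);  9249² − 185·680² = 1 ✓

9249 680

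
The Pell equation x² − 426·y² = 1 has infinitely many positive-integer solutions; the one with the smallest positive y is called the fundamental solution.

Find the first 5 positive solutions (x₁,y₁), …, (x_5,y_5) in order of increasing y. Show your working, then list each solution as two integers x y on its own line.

88751 4300
15753480001 763258600
2796274207048751 135479928012900
496344264283813920001 24047958181382517200
88102099596109264220968751 4268560672976279640021500

d=426: √d = [20; 1,1,1,3,2,6,2,3,1,1,1,40] (ℓ=12, even), read p_11/q_11
step 0: (20, 1)  from 20·(1,0) + (0,1)
step 1: (21, 1)  from 1·(20,1) + (1,0)
step 2: (41, 2)  from 1·(21,1) + (20,1)
step 3: (62, 3)  from 1·(41,2) + (21,1)
…
step 5: (516, 25)  from 2·(227,11) + (62,3)
step 6: (3323, 161)  from 6·(516,25) + (227,11)
step 7: (7162, 347)  from 2·(3323,161) + (516,25)
step 8: (24809, 1202)  from 3·(7162,347) + (3323,161)
step 9: (31971, 1549)  from 1·(24809,1202) + (7162,347)
step 10: (56780, 2751)  from 1·(31971,1549) + (24809,1202)
step 11: (88751, 4300)  from 1·(56780,2751) + (31971,1549)
(x₁, y₁) = (88751, 4300);  88751² − 426·4300² = 1 ✓
(x_2, y_2) = (88751·88751 + 426·4300·4300, 88751·4300 + 4300·88751) = (15753480001, 763258600)
(x_3, y_3) = (88751·15753480001 + 426·4300·763258600, 88751·763258600 + 4300·15753480001) = (2796274207048751, 135479928012900)
(x_4, y_4) = (88751·2796274207048751 + 426·4300·135479928012900, 88751·135479928012900 + 4300·2796274207048751) = (496344264283813920001, 24047958181382517200)
(x_5, y_5) = (88751·496344264283813920001 + 426·4300·24047958181382517200, 88751·24047958181382517200 + 4300·496344264283813920001) = (88102099596109264220968751, 4268560672976279640021500)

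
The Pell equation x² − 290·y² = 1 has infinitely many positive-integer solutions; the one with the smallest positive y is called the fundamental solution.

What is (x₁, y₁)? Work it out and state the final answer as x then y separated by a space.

√290 = [17; 34, …], period ℓ=1 (odd) → k=1
k=0  a_k=17  p_k/q_k = 17/1
k=1  a_k=34  p_k/q_k = 579/34
(x₁, y₁) = (579, 34);  579² − 290·34² = 1 ✓

579 34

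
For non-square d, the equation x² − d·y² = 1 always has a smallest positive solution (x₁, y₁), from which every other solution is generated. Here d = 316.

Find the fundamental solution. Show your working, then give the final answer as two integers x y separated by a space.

d=316: √d = [17; 1,3,2,8,2,3,1,34] (ℓ=8, even), read p_7/q_7
i=0: a=17 ⇒ p=17, q=1
i=1: a=1 ⇒ p=18, q=1
i=2: a=3 ⇒ p=71, q=4
…
i=4: a=8 ⇒ p=1351, q=76
i=5: a=2 ⇒ p=2862, q=161
i=6: a=3 ⇒ p=9937, q=559
i=7: a=1 ⇒ p=12799, q=720
→ (12799, 720).  Check: 12799²=163814401, 316·720²=163814400, difference 1.

12799 720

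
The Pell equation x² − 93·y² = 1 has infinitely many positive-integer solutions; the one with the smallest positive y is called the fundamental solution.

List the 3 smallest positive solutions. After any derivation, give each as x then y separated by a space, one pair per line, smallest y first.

√93 → a₀=9, period (1,1,1,4,6,4,1,1,1,18); ℓ=10 even so k=9
i=0: a=9 ⇒ p=9, q=1
…
i=5: a=6 ⇒ p=839, q=87
i=6: a=4 ⇒ p=3491, q=362
i=7: a=1 ⇒ p=4330, q=449
i=8: a=1 ⇒ p=7821, q=811
i=9: a=1 ⇒ p=12151, q=1260
→ (12151, 1260).  Check: 12151²=147646801, 93·1260²=147646800, difference 1.
k=2:  x_2 = 12151·12151+93·1260·1260 = 295293601,  y_2 = 12151·1260+1260·12151 = 30620520
k=3:  x_3 = 12151·295293601+93·1260·30620520 = 7176225079351,  y_3 = 12151·30620520+1260·295293601 = 744139875780

12151 1260
295293601 30620520
7176225079351 744139875780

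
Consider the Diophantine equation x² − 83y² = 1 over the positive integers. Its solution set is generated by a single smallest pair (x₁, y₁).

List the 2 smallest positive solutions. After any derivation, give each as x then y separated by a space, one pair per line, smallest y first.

d=83: √d = [9; 9,18] (ℓ=2, even), read p_1/q_1
k=0  a_k=9  p_k/q_k = 9/1
k=1  a_k=9  p_k/q_k = 82/9
(x₁, y₁) = (82, 9);  82² − 83·9² = 1 ✓
n=2: (82,9)∘(82,9) = (82·82+83·9·9, 82·9+9·82) = (13447,1476)

82 9
13447 1476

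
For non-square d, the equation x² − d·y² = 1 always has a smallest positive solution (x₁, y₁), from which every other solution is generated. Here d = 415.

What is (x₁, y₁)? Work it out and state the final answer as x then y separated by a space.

18412804 903849

√415 → a₀=20, period (2,1,2,4,6,…,1,2,40); ℓ=16 even so k=15
step 0: (20, 1)  from 20·(1,0) + (0,1)
…
step 4: (713, 35)  from 4·(163,8) + (61,3)
step 5: (4441, 218)  from 6·(713,35) + (163,8)
…
step 9: (43534, 2137)  from 1·(33939,1666) + (9595,471)
step 10: (77473, 3803)  from 1·(43534,2137) + (33939,1666)
…
step 12: (2110961, 103623)  from 4·(508372,24955) + (77473,3803)
…
step 14: (6841255, 335824)  from 1·(4730294,232201) + (2110961,103623)
step 15: (18412804, 903849)  from 2·(6841255,335824) + (4730294,232201)
fundamental: x₁=18412804, y₁=903849  (since 339031351142416 − 415·816943014801 = 1)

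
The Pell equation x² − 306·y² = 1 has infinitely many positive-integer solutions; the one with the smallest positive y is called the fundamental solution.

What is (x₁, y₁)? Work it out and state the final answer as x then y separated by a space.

[17; 2,34] for √306; ℓ=2 ⇒ convergent index 1
step 0: (17, 1)  from 17·(1,0) + (0,1)
step 1: (35, 2)  from 2·(17,1) + (1,0)
→ (35, 2).  Check: 35²=1225, 306·2²=1224, difference 1.

35 2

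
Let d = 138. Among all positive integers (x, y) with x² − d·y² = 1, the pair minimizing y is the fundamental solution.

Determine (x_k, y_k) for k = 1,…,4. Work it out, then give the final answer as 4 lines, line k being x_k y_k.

√138 → a₀=11, period (1,2,1,22); ℓ=4 even so k=3
i=0: a=11 ⇒ p=11, q=1
i=1: a=1 ⇒ p=12, q=1
i=2: a=2 ⇒ p=35, q=3
i=3: a=1 ⇒ p=47, q=4
(x₁, y₁) = (47, 4);  47² − 138·4² = 1 ✓
(47+4√138)^2 = 4417 + 376√138
(47+4√138)^3 = 415151 + 35340√138
(47+4√138)^4 = 39019777 + 3321584√138

47 4
4417 376
415151 35340
39019777 3321584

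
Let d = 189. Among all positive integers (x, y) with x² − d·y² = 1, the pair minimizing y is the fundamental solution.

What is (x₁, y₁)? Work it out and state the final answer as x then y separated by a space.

d=189: √d = [13; 1,2,1,26] (ℓ=4, even), read p_3/q_3
a_0=13:  p_0=13·1+0=13,  q_0=13·0+1=1
a_1=1:  p_1=1·13+1=14,  q_1=1·1+0=1
a_2=2:  p_2=2·14+13=41,  q_2=2·1+1=3
a_3=1:  p_3=1·41+14=55,  q_3=1·3+1=4
→ (55, 4).  Check: 55²=3025, 189·4²=3024, difference 1.

55 4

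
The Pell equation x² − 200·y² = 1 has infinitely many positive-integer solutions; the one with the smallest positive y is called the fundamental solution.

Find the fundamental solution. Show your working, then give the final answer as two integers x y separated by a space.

√200 = [14; 7,28, …], period ℓ=2 (even) → k=1
a_0=14:  p_0=14·1+0=14,  q_0=14·0+1=1
a_1=7:  p_1=7·14+1=99,  q_1=7·1+0=7
fundamental: x₁=99, y₁=7  (since 9801 − 200·49 = 1)

99 7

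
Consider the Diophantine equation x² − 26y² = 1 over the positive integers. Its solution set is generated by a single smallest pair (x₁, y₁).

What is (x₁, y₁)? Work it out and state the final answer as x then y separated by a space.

d=26: √d = [5; 10] (ℓ=1, odd), read p_1/q_1
a_0=5:  p_0=5·1+0=5,  q_0=5·0+1=1
a_1=10:  p_1=10·5+1=51,  q_1=10·1+0=10
→ (51, 10).  Check: 51²=2601, 26·10²=2600, difference 1.

51 10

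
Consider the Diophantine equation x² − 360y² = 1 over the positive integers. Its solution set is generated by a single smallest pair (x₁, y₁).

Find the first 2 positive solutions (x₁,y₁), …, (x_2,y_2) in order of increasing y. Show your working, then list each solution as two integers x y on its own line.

19 1
721 38

[18; 1,36] for √360; ℓ=2 ⇒ convergent index 1
a_0=18:  p_0=18·1+0=18,  q_0=18·0+1=1
a_1=1:  p_1=1·18+1=19,  q_1=1·1+0=1
(x₁, y₁) = (19, 1);  19² − 360·1² = 1 ✓
k=2:  x_2 = 19·19+360·1·1 = 721,  y_2 = 19·1+1·19 = 38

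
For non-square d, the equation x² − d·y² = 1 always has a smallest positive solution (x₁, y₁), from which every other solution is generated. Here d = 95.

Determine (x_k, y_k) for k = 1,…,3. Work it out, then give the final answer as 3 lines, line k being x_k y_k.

39 4
3041 312
237159 24332

d=95: √d = [9; 1,2,1,18] (ℓ=4, even), read p_3/q_3
k=0  a_k=9  p_k/q_k = 9/1
…
k=2  a_k=2  p_k/q_k = 29/3
k=3  a_k=1  p_k/q_k = 39/4
fundamental: x₁=39, y₁=4  (since 1521 − 95·16 = 1)
n=2: (39,4)∘(39,4) = (39·39+95·4·4, 39·4+4·39) = (3041,312)
n=3: (3041,312)∘(39,4) = (39·3041+95·4·312, 39·312+4·3041) = (237159,24332)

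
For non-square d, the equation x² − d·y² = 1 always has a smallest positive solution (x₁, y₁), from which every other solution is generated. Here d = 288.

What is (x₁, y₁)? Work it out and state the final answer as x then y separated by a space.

17 1

√288 = [16; 1,32, …], period ℓ=2 (even) → k=1
i=0: a=16 ⇒ p=16, q=1
i=1: a=1 ⇒ p=17, q=1
(x₁, y₁) = (17, 1);  17² − 288·1² = 1 ✓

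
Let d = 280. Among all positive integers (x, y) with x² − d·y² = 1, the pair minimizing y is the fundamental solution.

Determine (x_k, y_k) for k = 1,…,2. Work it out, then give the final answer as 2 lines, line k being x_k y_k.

d=280: √d = [16; 1,2,1,2,1,32] (ℓ=6, even), read p_5/q_5
i=0: a=16 ⇒ p=16, q=1
…
i=4: a=2 ⇒ p=184, q=11
i=5: a=1 ⇒ p=251, q=15
→ (251, 15).  Check: 251²=63001, 280·15²=63000, difference 1.
(251+15√280)^2 = 126001 + 7530√280

251 15
126001 7530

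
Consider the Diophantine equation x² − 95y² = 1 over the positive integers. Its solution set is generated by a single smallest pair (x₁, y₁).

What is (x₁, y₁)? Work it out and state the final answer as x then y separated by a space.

√95 = [9; 1,2,1,18, …], period ℓ=4 (even) → k=3
step 0: (9, 1)  from 9·(1,0) + (0,1)
step 1: (10, 1)  from 1·(9,1) + (1,0)
step 2: (29, 3)  from 2·(10,1) + (9,1)
step 3: (39, 4)  from 1·(29,3) + (10,1)
fundamental: x₁=39, y₁=4  (since 1521 − 95·16 = 1)

39 4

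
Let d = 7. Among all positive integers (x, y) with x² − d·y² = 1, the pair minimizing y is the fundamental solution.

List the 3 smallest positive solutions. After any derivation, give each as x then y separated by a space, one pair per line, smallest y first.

8 3
127 48
2024 765

d=7: √d = [2; 1,1,1,4] (ℓ=4, even), read p_3/q_3
i=0: a=2 ⇒ p=2, q=1
i=1: a=1 ⇒ p=3, q=1
i=2: a=1 ⇒ p=5, q=2
i=3: a=1 ⇒ p=8, q=3
(x₁, y₁) = (8, 3);  8² − 7·3² = 1 ✓
(x_2, y_2) = (8·8 + 7·3·3, 8·3 + 3·8) = (127, 48)
(x_3, y_3) = (8·127 + 7·3·48, 8·48 + 3·127) = (2024, 765)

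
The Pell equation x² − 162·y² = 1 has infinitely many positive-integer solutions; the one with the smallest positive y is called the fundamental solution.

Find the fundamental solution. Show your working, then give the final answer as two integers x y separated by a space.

√162 → a₀=12, period (1,2,1,2,12,2,1,2,1,24); ℓ=10 even so k=9
a_0=12:  p_0=12·1+0=12,  q_0=12·0+1=1
…
a_2=2:  p_2=2·13+12=38,  q_2=2·1+1=3
a_3=1:  p_3=1·38+13=51,  q_3=1·3+1=4
a_4=2:  p_4=2·51+38=140,  q_4=2·4+3=11
…
a_6=2:  p_6=2·1731+140=3602,  q_6=2·136+11=283
a_7=1:  p_7=1·3602+1731=5333,  q_7=1·283+136=419
a_8=2:  p_8=2·5333+3602=14268,  q_8=2·419+283=1121
a_9=1:  p_9=1·14268+5333=19601,  q_9=1·1121+419=1540
→ (19601, 1540).  Check: 19601²=384199201, 162·1540²=384199200, difference 1.

19601 1540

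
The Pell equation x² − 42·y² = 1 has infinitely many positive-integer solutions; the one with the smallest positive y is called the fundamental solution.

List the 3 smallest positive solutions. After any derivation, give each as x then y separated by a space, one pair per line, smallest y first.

13 2
337 52
8749 1350

√42 → a₀=6, period (2,12); ℓ=2 even so k=1
step 0: (6, 1)  from 6·(1,0) + (0,1)
step 1: (13, 2)  from 2·(6,1) + (1,0)
fundamental: x₁=13, y₁=2  (since 169 − 42·4 = 1)
(13+2√42)^2 = 337 + 52√42
(13+2√42)^3 = 8749 + 1350√42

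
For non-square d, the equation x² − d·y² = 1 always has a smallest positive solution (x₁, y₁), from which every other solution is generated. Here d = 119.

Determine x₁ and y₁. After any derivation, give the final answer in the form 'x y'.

120 11

d=119: √d = [10; 1,9,1,20] (ℓ=4, even), read p_3/q_3
step 0: (10, 1)  from 10·(1,0) + (0,1)
…
step 2: (109, 10)  from 9·(11,1) + (10,1)
step 3: (120, 11)  from 1·(109,10) + (11,1)
fundamental: x₁=120, y₁=11  (since 14400 − 119·121 = 1)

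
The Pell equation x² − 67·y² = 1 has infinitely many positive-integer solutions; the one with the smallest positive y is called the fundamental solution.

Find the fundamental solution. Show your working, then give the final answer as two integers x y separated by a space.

√67 = [8; 5,2,1,1,7,1,1,2,5,16, …], period ℓ=10 (even) → k=9
a_0=8:  p_0=8·1+0=8,  q_0=8·0+1=1
a_1=5:  p_1=5·8+1=41,  q_1=5·1+0=5
a_2=2:  p_2=2·41+8=90,  q_2=2·5+1=11
a_3=1:  p_3=1·90+41=131,  q_3=1·11+5=16
a_4=1:  p_4=1·131+90=221,  q_4=1·16+11=27
a_5=7:  p_5=7·221+131=1678,  q_5=7·27+16=205
a_6=1:  p_6=1·1678+221=1899,  q_6=1·205+27=232
a_7=1:  p_7=1·1899+1678=3577,  q_7=1·232+205=437
a_8=2:  p_8=2·3577+1899=9053,  q_8=2·437+232=1106
a_9=5:  p_9=5·9053+3577=48842,  q_9=5·1106+437=5967
→ (48842, 5967).  Check: 48842²=2385540964, 67·5967²=2385540963, difference 1.

48842 5967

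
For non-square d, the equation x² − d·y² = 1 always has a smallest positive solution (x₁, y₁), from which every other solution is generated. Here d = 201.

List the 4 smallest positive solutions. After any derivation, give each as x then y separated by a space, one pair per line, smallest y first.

d=201: √d = [14; 5,1,1,1,2,…,1,5,28] (ℓ=14, even), read p_13/q_13
k=0  a_k=14  p_k/q_k = 14/1
k=1  a_k=5  p_k/q_k = 71/5
…
k=3  a_k=1  p_k/q_k = 156/11
k=4  a_k=1  p_k/q_k = 241/17
k=5  a_k=2  p_k/q_k = 638/45
…
k=7  a_k=8  p_k/q_k = 7670/541
…
k=9  a_k=2  p_k/q_k = 24768/1747
k=10  a_k=1  p_k/q_k = 33317/2350
k=11  a_k=1  p_k/q_k = 58085/4097
k=12  a_k=1  p_k/q_k = 91402/6447
k=13  a_k=5  p_k/q_k = 515095/36332
(x₁, y₁) = (515095, 36332);  515095² − 201·36332² = 1 ✓
n=2: (515095,36332)∘(515095,36332) = (515095·515095+201·36332·36332, 515095·36332+36332·515095) = (530645718049,37428863080)
n=3: (530645718049,37428863080)∘(515095,36332) = (515095·530645718049+201·36332·37428863080, 515095·37428863080+36332·530645718049) = (546665912276384215,38558840456348868)
n=4: (546665912276384215,38558840456348868)∘(515095,36332) = (515095·546665912276384215+201·36332·38558840456348868, 515095·38558840456348868+36332·546665912276384215) = (563169756167477608732801,39722931849688611461840)

515095 36332
530645718049 37428863080
546665912276384215 38558840456348868
563169756167477608732801 39722931849688611461840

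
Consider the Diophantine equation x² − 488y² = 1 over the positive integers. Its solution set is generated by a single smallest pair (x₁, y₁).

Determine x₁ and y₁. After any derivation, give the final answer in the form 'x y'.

[22; 11,44] for √488; ℓ=2 ⇒ convergent index 1
a_0=22:  p_0=22·1+0=22,  q_0=22·0+1=1
a_1=11:  p_1=11·22+1=243,  q_1=11·1+0=11
(x₁, y₁) = (243, 11);  243² − 488·11² = 1 ✓

243 11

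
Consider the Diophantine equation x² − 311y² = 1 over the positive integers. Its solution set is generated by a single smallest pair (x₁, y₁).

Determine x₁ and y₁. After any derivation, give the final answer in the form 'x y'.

d=311: √d = [17; 1,1,1,2,1,…,1,1,34] (ℓ=16, even), read p_15/q_15
step 0: (17, 1)  from 17·(1,0) + (0,1)
step 1: (18, 1)  from 1·(17,1) + (1,0)
step 2: (35, 2)  from 1·(18,1) + (17,1)
step 3: (53, 3)  from 1·(35,2) + (18,1)
step 4: (141, 8)  from 2·(53,3) + (35,2)
step 5: (194, 11)  from 1·(141,8) + (53,3)
step 6: (1305, 74)  from 6·(194,11) + (141,8)
step 7: (4109, 233)  from 3·(1305,74) + (194,11)
…
step 11: (1594239, 90401)  from 1·(1376656,78063) + (217583,12338)
step 12: (4565134, 258865)  from 2·(1594239,90401) + (1376656,78063)
step 13: (6159373, 349266)  from 1·(4565134,258865) + (1594239,90401)
step 14: (10724507, 608131)  from 1·(6159373,349266) + (4565134,258865)
step 15: (16883880, 957397)  from 1·(10724507,608131) + (6159373,349266)
→ (16883880, 957397).  Check: 16883880²=285065403854400, 311·957397²=285065403854399, difference 1.

16883880 957397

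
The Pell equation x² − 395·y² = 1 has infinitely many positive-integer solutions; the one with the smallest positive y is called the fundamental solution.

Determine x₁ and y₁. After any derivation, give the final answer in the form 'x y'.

[19; 1,6,1,38] for √395; ℓ=4 ⇒ convergent index 3
k=0  a_k=19  p_k/q_k = 19/1
k=1  a_k=1  p_k/q_k = 20/1
k=2  a_k=6  p_k/q_k = 139/7
k=3  a_k=1  p_k/q_k = 159/8
(x₁, y₁) = (159, 8);  159² − 395·8² = 1 ✓

159 8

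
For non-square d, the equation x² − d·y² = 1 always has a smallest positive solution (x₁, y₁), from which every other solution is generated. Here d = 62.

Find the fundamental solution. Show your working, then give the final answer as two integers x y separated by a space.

63 8

√62 → a₀=7, period (1,6,1,14); ℓ=4 even so k=3
step 0: (7, 1)  from 7·(1,0) + (0,1)
…
step 2: (55, 7)  from 6·(8,1) + (7,1)
step 3: (63, 8)  from 1·(55,7) + (8,1)
fundamental: x₁=63, y₁=8  (since 3969 − 62·64 = 1)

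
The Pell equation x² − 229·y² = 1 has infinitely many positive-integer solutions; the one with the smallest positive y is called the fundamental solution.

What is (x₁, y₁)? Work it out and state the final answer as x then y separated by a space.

[15; 7,1,1,7,30] for √229; ℓ=5 ⇒ convergent index 9
a_0=15:  p_0=15·1+0=15,  q_0=15·0+1=1
a_1=7:  p_1=7·15+1=106,  q_1=7·1+0=7
…
a_3=1:  p_3=1·121+106=227,  q_3=1·8+7=15
…
a_5=30:  p_5=30·1710+227=51527,  q_5=30·113+15=3405
…
a_8=1:  p_8=1·413926+362399=776325,  q_8=1·27353+23948=51301
a_9=7:  p_9=7·776325+413926=5848201,  q_9=7·51301+27353=386460
(x₁, y₁) = (5848201, 386460);  5848201² − 229·386460² = 1 ✓

5848201 386460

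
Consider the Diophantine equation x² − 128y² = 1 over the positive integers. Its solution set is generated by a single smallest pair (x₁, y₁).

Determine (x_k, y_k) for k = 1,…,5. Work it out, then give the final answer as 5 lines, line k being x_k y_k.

577 51
665857 58854
768398401 67917465
886731088897 78376695756
1023286908188737 90446638984959

√128 = [11; 3,5,3,22, …], period ℓ=4 (even) → k=3
a_0=11:  p_0=11·1+0=11,  q_0=11·0+1=1
…
a_2=5:  p_2=5·34+11=181,  q_2=5·3+1=16
a_3=3:  p_3=3·181+34=577,  q_3=3·16+3=51
fundamental: x₁=577, y₁=51  (since 332929 − 128·2601 = 1)
(577+51√128)^2 = 665857 + 58854√128
(577+51√128)^3 = 768398401 + 67917465√128
(577+51√128)^4 = 886731088897 + 78376695756√128
(577+51√128)^5 = 1023286908188737 + 90446638984959√128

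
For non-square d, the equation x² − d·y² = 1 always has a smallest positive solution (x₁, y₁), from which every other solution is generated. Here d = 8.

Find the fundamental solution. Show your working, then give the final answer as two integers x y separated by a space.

3 1

[2; 1,4] for √8; ℓ=2 ⇒ convergent index 1
a_0=2:  p_0=2·1+0=2,  q_0=2·0+1=1
a_1=1:  p_1=1·2+1=3,  q_1=1·1+0=1
fundamental: x₁=3, y₁=1  (since 9 − 8·1 = 1)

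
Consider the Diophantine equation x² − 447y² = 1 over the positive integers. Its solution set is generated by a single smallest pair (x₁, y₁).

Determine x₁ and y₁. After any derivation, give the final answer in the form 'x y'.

d=447: √d = [21; 7,42] (ℓ=2, even), read p_1/q_1
a_0=21:  p_0=21·1+0=21,  q_0=21·0+1=1
a_1=7:  p_1=7·21+1=148,  q_1=7·1+0=7
fundamental: x₁=148, y₁=7  (since 21904 − 447·49 = 1)

148 7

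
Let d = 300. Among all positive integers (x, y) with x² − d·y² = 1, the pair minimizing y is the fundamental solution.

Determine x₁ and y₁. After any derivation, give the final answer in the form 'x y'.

d=300: √d = [17; 3,8,3,34] (ℓ=4, even), read p_3/q_3
i=0: a=17 ⇒ p=17, q=1
…
i=2: a=8 ⇒ p=433, q=25
i=3: a=3 ⇒ p=1351, q=78
fundamental: x₁=1351, y₁=78  (since 1825201 − 300·6084 = 1)

1351 78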